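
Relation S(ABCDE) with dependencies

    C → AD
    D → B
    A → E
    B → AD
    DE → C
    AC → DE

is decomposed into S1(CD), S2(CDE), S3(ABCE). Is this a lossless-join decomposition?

Yes

Chase test. Columns are ABCDE; row i has aⱼ where attribute j ∈ Si, else bᵢⱼ.
Initial tableau (one row per fragment):
  row 1: b11 b12 a3 a4 b15
  row 2: b21 b22 a3 a4 a5
  row 3: a1 a2 a3 b34 a5
Rows 1 and 2 agree on C; apply C→AD and equate their AD entries.
Rows 1 and 3 agree on C; apply C→AD and equate their AD entries.
Rows 1 and 2 agree on D; apply D→B and equate their B entries.
Rows 1 and 3 agree on D; apply D→B and equate their B entries.
Rows 1 and 2 agree on A; apply A→E and equate their E entries.
Row 1 is now all distinguished symbols — the join is lossless.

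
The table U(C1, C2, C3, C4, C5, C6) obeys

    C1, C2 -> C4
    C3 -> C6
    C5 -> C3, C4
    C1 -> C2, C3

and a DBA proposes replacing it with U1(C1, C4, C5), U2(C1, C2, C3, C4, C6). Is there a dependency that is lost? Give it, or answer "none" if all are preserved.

C5 -> C3, C4

Check C5 → C3, C4: no single fragment contains all of {C3, C4, C5}, and the restricted closure of {C5} across the fragments never reaches {C3, C4}.
C1, C2 → C4 is preserved.
C3 → C6 is preserved.
C1 → C2, C3 is preserved.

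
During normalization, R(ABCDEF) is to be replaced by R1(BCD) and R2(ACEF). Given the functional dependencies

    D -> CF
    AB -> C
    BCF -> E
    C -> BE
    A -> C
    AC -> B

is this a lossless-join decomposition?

No

Common attributes: R1 ∩ R2 = {C}.
Closure of {C}: C → BE applies, adding BE. So (C)⁺ = {BCE}.
The closure contains neither all of R1 = {BCD} nor all of R2 = {ACEF}, so the common attributes are not a superkey of either fragment. The join is lossy.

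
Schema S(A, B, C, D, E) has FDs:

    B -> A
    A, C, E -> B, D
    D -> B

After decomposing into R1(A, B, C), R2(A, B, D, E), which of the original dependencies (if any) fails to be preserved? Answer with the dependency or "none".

Check A, C, E → B, D: no single fragment contains all of {A, B, C, D, E}, and the restricted closure of {A, C, E} across the fragments never reaches {B, D}.
B → A is preserved.
D → B is preserved.

A, C, E -> B, D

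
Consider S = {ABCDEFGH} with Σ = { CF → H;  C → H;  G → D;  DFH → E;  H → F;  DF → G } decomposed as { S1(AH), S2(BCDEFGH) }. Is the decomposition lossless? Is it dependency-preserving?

Lossless test: (H)⁺ = {FH}, which is a superkey of neither fragment — lossy.
Dependency preservation: every FD's attributes lie within a single fragment, so each can be enforced locally — preserved.

lossy but dependency-preserving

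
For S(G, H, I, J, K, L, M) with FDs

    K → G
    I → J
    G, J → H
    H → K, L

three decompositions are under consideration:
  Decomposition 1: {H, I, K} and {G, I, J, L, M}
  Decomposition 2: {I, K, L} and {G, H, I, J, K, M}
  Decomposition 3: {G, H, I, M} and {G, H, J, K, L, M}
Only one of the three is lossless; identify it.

Decomposition 1: common = {I}, closure = {I, J} → lossy.
Decomposition 2: common = {I, K}, closure = {G, H, I, J, K, L} → lossless.
Decomposition 3: common = {G, H, M}, closure = {G, H, K, L, M} → lossy.

Decomposition 2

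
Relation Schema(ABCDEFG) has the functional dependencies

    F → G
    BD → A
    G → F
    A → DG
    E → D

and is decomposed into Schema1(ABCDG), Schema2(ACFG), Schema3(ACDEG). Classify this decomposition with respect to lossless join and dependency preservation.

Lossless test (chase): Rows 1 and 2 agree on G; apply G→F and equate their F entries. Rows 1 and 3 agree on G; apply G→F and equate their F entries. Rows 1 and 2 agree on A; apply A→DG and equate their DG entries. No row becomes fully distinguished — the join is lossy.
Dependency preservation: every FD's attributes lie within a single fragment, so each can be enforced locally — preserved.

lossy but dependency-preserving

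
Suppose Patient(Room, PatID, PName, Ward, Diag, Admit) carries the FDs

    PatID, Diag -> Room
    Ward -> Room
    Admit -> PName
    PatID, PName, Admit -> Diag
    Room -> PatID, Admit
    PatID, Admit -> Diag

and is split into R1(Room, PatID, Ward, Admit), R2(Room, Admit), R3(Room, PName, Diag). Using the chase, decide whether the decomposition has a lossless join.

Chase test. Columns are Room, PatID, PName, Ward, Diag, Admit; row i has aⱼ where attribute j ∈ Ri, else bᵢⱼ.
Initial tableau (one row per fragment):
  row 1: a1 a2 b13 a4 b15 a6
  row 2: a1 b22 b23 b24 b25 a6
  row 3: a1 b32 a3 b34 a5 b36
Rows 1 and 2 agree on Admit; apply Admit→PName and equate their PName entries.
Rows 1 and 2 agree on Room; apply Room→PatID, Admit and equate their PatID, Admit entries.
Rows 1 and 3 agree on Room; apply Room→PatID, Admit and equate their PatID, Admit entries.
Rows 1 and 2 agree on PatID, Admit; apply PatID, Admit→Diag and equate their Diag entries.
Rows 1 and 3 agree on PatID, Admit; apply PatID, Admit→Diag and equate their Diag entries.
Rows 1 and 3 agree on Admit; apply Admit→PName and equate their PName entries.
Row 1 is now all distinguished symbols — the join is lossless.

Yes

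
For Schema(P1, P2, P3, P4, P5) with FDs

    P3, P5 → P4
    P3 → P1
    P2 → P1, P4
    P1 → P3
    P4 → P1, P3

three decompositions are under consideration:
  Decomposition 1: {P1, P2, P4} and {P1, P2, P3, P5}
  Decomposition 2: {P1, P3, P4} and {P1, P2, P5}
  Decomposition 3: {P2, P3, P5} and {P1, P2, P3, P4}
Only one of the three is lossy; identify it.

Decomposition 1: common = {P1, P2}, closure = {P1, P2, P3, P4} → lossless.
Decomposition 2: common = {P1}, closure = {P1, P3} → lossy.
Decomposition 3: common = {P2, P3}, closure = {P1, P2, P3, P4} → lossless.

Decomposition 2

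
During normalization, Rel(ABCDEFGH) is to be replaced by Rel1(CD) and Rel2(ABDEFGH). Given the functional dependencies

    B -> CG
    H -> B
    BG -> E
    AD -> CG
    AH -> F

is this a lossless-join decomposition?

Common attributes: Rel1 ∩ Rel2 = {D}.
No dependency enlarges {D}, so (D)⁺ = {D}.
The closure contains neither all of Rel1 = {CD} nor all of Rel2 = {ABDEFGH}, so the common attributes are not a superkey of either fragment. The join is lossy.

No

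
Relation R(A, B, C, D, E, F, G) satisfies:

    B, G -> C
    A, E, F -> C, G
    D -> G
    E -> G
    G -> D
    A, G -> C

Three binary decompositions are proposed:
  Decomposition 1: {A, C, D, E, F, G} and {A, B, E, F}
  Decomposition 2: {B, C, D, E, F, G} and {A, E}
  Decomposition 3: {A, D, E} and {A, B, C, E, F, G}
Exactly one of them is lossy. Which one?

Decomposition 1: common = {A, E, F}, closure = {A, C, D, E, F, G} → lossless.
Decomposition 2: common = {E}, closure = {D, E, G} → lossy.
Decomposition 3: common = {A, E}, closure = {A, C, D, E, G} → lossless.

Decomposition 2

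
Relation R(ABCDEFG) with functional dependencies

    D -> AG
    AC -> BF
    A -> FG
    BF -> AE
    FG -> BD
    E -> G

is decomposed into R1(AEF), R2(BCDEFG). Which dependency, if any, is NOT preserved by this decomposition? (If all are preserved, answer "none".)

D → AG: restricted closure across fragments reaches AG.
AC → BF: restricted closure across fragments reaches BF.
A → FG: restricted closure across fragments reaches FG.
BF → AE: restricted closure across fragments reaches AE.
FG → BD lies within R2.
E → G lies within R2.
Every dependency is enforceable on the fragments, so the decomposition is dependency-preserving.

none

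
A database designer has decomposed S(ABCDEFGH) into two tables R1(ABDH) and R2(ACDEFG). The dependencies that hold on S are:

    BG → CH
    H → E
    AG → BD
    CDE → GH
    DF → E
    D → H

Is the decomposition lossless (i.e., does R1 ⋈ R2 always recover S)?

No

Common attributes: R1 ∩ R2 = {AD}.
Closure of {AD}: D → H applies, adding H; H → E applies, adding E. So (AD)⁺ = {ADEH}.
The closure contains neither all of R1 = {ABDH} nor all of R2 = {ACDEFG}, so the common attributes are not a superkey of either fragment. The join is lossy.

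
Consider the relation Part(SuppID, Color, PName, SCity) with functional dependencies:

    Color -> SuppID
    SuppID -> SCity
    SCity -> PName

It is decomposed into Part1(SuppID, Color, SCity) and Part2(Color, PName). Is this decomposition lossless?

Common attributes: Part1 ∩ Part2 = {Color}.
Closure of {Color}: Color → SuppID applies, adding SuppID; SuppID → SCity applies, adding SCity; SCity → PName applies, adding PName. So (Color)⁺ = {SuppID, Color, PName, SCity}.
This closure contains every attribute of Part1, so Part1 ∩ Part2 → Part1. The join is lossless.

Yes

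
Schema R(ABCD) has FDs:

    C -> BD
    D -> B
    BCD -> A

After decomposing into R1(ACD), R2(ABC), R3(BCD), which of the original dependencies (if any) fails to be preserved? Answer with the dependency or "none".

none

C → BD lies within R3.
D → B lies within R3.
BCD → A: restricted closure across fragments reaches A.
Every dependency is enforceable on the fragments, so the decomposition is dependency-preserving.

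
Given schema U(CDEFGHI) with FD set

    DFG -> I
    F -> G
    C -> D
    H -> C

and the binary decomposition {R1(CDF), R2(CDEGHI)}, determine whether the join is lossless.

Common attributes: R1 ∩ R2 = {CD}.
No dependency enlarges {CD}, so (CD)⁺ = {CD}.
The closure contains neither all of R1 = {CDF} nor all of R2 = {CDEGHI}, so the common attributes are not a superkey of either fragment. The join is lossy.

No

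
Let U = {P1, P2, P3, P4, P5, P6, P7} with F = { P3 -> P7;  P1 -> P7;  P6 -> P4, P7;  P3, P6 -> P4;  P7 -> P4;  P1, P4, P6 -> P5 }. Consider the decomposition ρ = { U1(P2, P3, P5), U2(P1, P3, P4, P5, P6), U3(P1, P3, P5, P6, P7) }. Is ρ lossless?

Chase test. Columns are P1, P2, P3, P4, P5, P6, P7; row i has aⱼ where attribute j ∈ Ui, else bᵢⱼ.
Initial tableau (one row per fragment):
  row 1: b11 a2 a3 b14 a5 b16 b17
  row 2: a1 b22 a3 a4 a5 a6 b27
  row 3: a1 b32 a3 b34 a5 a6 a7
Rows 1 and 2 agree on P3; apply P3→P7 and equate their P7 entries.
Rows 1 and 3 agree on P3; apply P3→P7 and equate their P7 entries.
Rows 2 and 3 agree on P6; apply P6→P4, P7 and equate their P4, P7 entries.
Rows 1 and 2 agree on P7; apply P7→P4 and equate their P4 entries.
No row becomes fully distinguished — the join is lossy.

No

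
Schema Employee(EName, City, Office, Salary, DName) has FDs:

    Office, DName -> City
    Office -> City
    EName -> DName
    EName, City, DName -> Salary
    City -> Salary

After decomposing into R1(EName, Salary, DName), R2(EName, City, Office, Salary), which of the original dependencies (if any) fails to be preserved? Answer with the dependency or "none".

none

Office, DName → City: restricted closure across fragments reaches City.
Office → City lies within R2.
EName → DName lies within R1.
EName, City, DName → Salary: restricted closure across fragments reaches Salary.
City → Salary lies within R2.
Every dependency is enforceable on the fragments, so the decomposition is dependency-preserving.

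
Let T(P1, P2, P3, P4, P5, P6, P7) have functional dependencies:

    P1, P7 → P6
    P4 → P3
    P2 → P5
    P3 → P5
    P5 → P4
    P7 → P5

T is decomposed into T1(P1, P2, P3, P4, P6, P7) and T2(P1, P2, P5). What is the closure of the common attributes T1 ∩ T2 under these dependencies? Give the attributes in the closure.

P1, P2, P3, P4, P5

T1 ∩ T2 = {P1, P2}.
P2 → P5 applies, adding P5
P5 → P4 applies, adding P4
P4 → P3 applies, adding P3
Closure: {P1, P2, P3, P4, P5}.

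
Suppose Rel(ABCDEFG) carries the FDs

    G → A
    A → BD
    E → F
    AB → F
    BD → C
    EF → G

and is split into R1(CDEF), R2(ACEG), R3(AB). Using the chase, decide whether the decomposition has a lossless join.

Yes

Chase test. Columns are ABCDEFG; row i has aⱼ where attribute j ∈ Ri, else bᵢⱼ.
Initial tableau (one row per fragment):
  row 1: b11 b12 a3 a4 a5 a6 b17
  row 2: a1 b22 a3 b24 a5 b26 a7
  row 3: a1 a2 b33 b34 b35 b36 b37
Rows 2 and 3 agree on A; apply A→BD and equate their BD entries.
Rows 1 and 2 agree on E; apply E→F and equate their F entries.
Rows 2 and 3 agree on AB; apply AB→F and equate their F entries.
Rows 2 and 3 agree on BD; apply BD→C and equate their C entries.
Rows 1 and 2 agree on EF; apply EF→G and equate their G entries.
Rows 1 and 2 agree on G; apply G→A and equate their A entries.
Rows 1 and 2 agree on A; apply A→BD and equate their BD entries.
Row 1 is now all distinguished symbols — the join is lossless.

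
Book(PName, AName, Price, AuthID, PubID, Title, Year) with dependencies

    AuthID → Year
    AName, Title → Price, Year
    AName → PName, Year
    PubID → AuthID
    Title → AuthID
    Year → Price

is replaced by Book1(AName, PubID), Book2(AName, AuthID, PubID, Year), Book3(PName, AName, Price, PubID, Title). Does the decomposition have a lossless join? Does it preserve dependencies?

lossless but not dependency-preserving

Lossless test (chase): Rows 1 and 2 agree on AName; apply AName→PName, Year and equate their PName, Year entries. Rows 1 and 3 agree on AName; apply AName→PName, Year and equate their PName, Year entries. Rows 1 and 2 agree on PubID; apply PubID→AuthID and equate their AuthID entries. Rows 1 and 3 agree on PubID; apply PubID→AuthID and equate their AuthID entries. Rows 1 and 2 agree on Year; apply Year→Price and equate their Price entries. Rows 1 and 3 agree on Year; apply Year→Price and equate their Price entries. Row 3 is now all distinguished symbols — the join is lossless.
Dependency preservation: the restricted closure of {Title} across the fragments never reaches {AuthID}, so Title → AuthID cannot be enforced without a join — not preserved.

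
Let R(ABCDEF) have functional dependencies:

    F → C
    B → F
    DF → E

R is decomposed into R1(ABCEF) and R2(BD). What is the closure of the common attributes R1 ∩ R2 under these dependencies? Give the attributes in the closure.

BCF

R1 ∩ R2 = {B}.
B → F applies, adding F
F → C applies, adding C
Closure: {BCF}.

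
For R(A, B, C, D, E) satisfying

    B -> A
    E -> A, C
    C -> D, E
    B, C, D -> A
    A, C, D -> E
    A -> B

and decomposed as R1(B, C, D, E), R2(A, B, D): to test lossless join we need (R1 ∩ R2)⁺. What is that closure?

R1 ∩ R2 = {B, D}.
B → A applies, adding A
Closure: {A, B, D}.

A, B, D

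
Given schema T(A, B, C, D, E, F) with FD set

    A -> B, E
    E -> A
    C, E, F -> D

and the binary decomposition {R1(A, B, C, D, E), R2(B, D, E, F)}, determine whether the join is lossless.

No

Common attributes: R1 ∩ R2 = {B, D, E}.
Closure of {B, D, E}: E → A applies, adding A. So (B, D, E)⁺ = {A, B, D, E}.
The closure contains neither all of R1 = {A, B, C, D, E} nor all of R2 = {B, D, E, F}, so the common attributes are not a superkey of either fragment. The join is lossy.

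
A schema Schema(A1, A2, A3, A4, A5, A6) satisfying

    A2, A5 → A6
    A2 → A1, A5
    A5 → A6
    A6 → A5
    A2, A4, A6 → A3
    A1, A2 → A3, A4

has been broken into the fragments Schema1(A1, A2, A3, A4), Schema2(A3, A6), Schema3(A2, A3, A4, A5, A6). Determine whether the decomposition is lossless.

Chase test. Columns are A1, A2, A3, A4, A5, A6; row i has aⱼ where attribute j ∈ Schemai, else bᵢⱼ.
Initial tableau (one row per fragment):
  row 1: a1 a2 a3 a4 b15 b16
  row 2: b21 b22 a3 b24 b25 a6
  row 3: b31 a2 a3 a4 a5 a6
Rows 1 and 3 agree on A2; apply A2→A1, A5 and equate their A1, A5 entries.
Rows 1 and 3 agree on A5; apply A5→A6 and equate their A6 entries.
Rows 1 and 2 agree on A6; apply A6→A5 and equate their A5 entries.
Row 1 is now all distinguished symbols — the join is lossless.

Yes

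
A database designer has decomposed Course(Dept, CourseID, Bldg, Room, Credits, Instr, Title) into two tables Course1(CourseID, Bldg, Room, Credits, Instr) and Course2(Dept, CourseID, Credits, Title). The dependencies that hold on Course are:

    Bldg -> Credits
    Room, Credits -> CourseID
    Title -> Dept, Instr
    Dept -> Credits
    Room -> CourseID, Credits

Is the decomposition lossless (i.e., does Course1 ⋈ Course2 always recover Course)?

Common attributes: Course1 ∩ Course2 = {CourseID, Credits}.
No dependency enlarges {CourseID, Credits}, so (CourseID, Credits)⁺ = {CourseID, Credits}.
The closure contains neither all of Course1 = {CourseID, Bldg, Room, Credits, Instr} nor all of Course2 = {Dept, CourseID, Credits, Title}, so the common attributes are not a superkey of either fragment. The join is lossy.

No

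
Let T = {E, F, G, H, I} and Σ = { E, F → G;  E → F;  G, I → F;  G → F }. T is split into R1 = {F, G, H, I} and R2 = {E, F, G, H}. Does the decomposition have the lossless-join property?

No

Common attributes: R1 ∩ R2 = {F, G, H}.
No dependency enlarges {F, G, H}, so (F, G, H)⁺ = {F, G, H}.
The closure contains neither all of R1 = {F, G, H, I} nor all of R2 = {E, F, G, H}, so the common attributes are not a superkey of either fragment. The join is lossy.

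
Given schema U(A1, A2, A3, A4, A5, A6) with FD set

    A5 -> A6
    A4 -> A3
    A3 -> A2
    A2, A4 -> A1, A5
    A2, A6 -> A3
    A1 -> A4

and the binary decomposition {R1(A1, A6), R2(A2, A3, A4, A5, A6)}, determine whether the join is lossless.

Common attributes: R1 ∩ R2 = {A6}.
No dependency enlarges {A6}, so (A6)⁺ = {A6}.
The closure contains neither all of R1 = {A1, A6} nor all of R2 = {A2, A3, A4, A5, A6}, so the common attributes are not a superkey of either fragment. The join is lossy.

No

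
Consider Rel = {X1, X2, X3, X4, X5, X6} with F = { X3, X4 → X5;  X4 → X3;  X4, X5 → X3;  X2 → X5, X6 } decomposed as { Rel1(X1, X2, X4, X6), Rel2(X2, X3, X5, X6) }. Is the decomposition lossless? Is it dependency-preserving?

Lossless test: (X2, X6)⁺ = {X2, X5, X6}, which is a superkey of neither fragment — lossy.
Dependency preservation: the restricted closure of {X3, X4} across the fragments never reaches {X5}, so X3, X4 → X5 cannot be enforced without a join — not preserved.

lossy and not dependency-preserving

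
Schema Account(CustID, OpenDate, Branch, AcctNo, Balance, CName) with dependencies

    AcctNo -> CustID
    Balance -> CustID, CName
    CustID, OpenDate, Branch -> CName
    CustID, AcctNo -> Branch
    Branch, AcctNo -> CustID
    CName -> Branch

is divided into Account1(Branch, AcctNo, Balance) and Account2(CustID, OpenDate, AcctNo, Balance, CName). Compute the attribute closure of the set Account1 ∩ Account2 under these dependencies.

CustID, Branch, AcctNo, Balance, CName

Account1 ∩ Account2 = {AcctNo, Balance}.
AcctNo → CustID applies, adding CustID
Balance → CustID, CName applies, adding CName
CustID, AcctNo → Branch applies, adding Branch
Closure: {CustID, Branch, AcctNo, Balance, CName}.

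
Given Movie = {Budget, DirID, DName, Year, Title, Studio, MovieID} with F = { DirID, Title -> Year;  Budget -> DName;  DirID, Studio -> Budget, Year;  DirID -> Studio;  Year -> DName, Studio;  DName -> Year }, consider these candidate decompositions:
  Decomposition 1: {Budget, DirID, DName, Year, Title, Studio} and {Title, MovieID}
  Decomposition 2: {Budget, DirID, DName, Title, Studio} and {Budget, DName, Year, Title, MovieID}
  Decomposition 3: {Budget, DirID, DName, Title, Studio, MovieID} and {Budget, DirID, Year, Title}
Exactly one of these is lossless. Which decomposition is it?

Decomposition 1: common = {Title}, closure = {Title} → lossy.
Decomposition 2: common = {Budget, DName, Title}, closure = {Budget, DName, Year, Title, Studio} → lossy.
Decomposition 3: common = {Budget, DirID, Title}, closure = {Budget, DirID, DName, Year, Title, Studio} → lossless.

Decomposition 3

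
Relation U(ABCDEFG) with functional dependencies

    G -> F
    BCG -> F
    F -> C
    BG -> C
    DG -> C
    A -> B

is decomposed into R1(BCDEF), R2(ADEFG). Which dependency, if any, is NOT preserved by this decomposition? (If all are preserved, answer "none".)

A -> B

Check A → B: no single fragment contains all of {AB}, and the restricted closure of {A} across the fragments never reaches {B}.
G → F is preserved.
BCG → F is preserved.
F → C is preserved.
BG → C is preserved.
DG → C is preserved.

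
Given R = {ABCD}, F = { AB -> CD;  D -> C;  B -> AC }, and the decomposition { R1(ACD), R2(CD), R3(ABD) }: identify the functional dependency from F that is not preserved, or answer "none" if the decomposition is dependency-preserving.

AB → CD: restricted closure across fragments reaches CD.
D → C lies within R1.
B → AC: restricted closure across fragments reaches AC.
Every dependency is enforceable on the fragments, so the decomposition is dependency-preserving.

none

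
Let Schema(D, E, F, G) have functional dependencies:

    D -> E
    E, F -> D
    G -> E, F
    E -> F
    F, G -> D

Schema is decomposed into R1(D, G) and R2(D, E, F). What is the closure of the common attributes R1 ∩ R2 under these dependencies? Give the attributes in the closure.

D, E, F

R1 ∩ R2 = {D}.
D → E applies, adding E
E → F applies, adding F
Closure: {D, E, F}.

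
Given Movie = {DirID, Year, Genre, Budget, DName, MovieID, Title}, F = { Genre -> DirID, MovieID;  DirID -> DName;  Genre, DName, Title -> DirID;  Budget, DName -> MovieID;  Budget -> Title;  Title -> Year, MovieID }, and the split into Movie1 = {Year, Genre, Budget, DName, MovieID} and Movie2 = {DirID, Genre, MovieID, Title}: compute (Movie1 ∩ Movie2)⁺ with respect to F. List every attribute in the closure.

Movie1 ∩ Movie2 = {Genre, MovieID}.
Genre → DirID, MovieID applies, adding DirID
DirID → DName applies, adding DName
Closure: {DirID, Genre, DName, MovieID}.

DirID, Genre, DName, MovieID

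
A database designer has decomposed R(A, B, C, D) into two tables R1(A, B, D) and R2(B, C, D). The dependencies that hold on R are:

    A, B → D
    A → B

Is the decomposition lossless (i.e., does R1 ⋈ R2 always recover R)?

No

Common attributes: R1 ∩ R2 = {B, D}.
No dependency enlarges {B, D}, so (B, D)⁺ = {B, D}.
The closure contains neither all of R1 = {A, B, D} nor all of R2 = {B, C, D}, so the common attributes are not a superkey of either fragment. The join is lossy.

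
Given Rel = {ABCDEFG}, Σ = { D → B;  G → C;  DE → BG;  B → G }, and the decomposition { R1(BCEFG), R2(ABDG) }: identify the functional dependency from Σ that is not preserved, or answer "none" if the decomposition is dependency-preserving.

D → B lies within R2.
G → C lies within R1.
DE → BG: restricted closure across fragments reaches BG.
B → G lies within R1.
Every dependency is enforceable on the fragments, so the decomposition is dependency-preserving.

none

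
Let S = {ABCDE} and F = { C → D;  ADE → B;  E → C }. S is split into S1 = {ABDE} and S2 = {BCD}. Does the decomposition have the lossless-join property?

No

Common attributes: S1 ∩ S2 = {BD}.
No dependency enlarges {BD}, so (BD)⁺ = {BD}.
The closure contains neither all of S1 = {ABDE} nor all of S2 = {BCD}, so the common attributes are not a superkey of either fragment. The join is lossy.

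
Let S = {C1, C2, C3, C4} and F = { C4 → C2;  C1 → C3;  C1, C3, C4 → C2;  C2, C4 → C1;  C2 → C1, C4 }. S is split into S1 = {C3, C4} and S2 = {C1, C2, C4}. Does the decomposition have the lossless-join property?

Common attributes: S1 ∩ S2 = {C4}.
Closure of {C4}: C4 → C2 applies, adding C2; C2, C4 → C1 applies, adding C1; C1 → C3 applies, adding C3. So (C4)⁺ = {C1, C2, C3, C4}.
This closure contains every attribute of S1, so S1 ∩ S2 → S1. The join is lossless.

Yes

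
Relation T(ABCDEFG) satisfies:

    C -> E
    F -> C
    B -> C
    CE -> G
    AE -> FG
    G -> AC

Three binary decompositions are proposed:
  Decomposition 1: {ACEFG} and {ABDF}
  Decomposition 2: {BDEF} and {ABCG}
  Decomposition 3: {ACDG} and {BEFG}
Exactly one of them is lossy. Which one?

Decomposition 1: common = {AF}, closure = {ACEFG} → lossless.
Decomposition 2: common = {B}, closure = {ABCEFG} → lossless.
Decomposition 3: common = {G}, closure = {ACEFG} → lossy.

Decomposition 3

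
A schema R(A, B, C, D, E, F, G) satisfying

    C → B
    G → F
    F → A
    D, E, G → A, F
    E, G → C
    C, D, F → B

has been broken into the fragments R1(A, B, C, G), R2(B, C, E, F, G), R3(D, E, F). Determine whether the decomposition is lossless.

Chase test. Columns are A, B, C, D, E, F, G; row i has aⱼ where attribute j ∈ Ri, else bᵢⱼ.
Initial tableau (one row per fragment):
  row 1: a1 a2 a3 b14 b15 b16 a7
  row 2: b21 a2 a3 b24 a5 a6 a7
  row 3: b31 b32 b33 a4 a5 a6 b37
Rows 1 and 2 agree on G; apply G→F and equate their F entries.
Rows 1 and 2 agree on F; apply F→A and equate their A entries.
Rows 1 and 3 agree on F; apply F→A and equate their A entries.
No row becomes fully distinguished — the join is lossy.

No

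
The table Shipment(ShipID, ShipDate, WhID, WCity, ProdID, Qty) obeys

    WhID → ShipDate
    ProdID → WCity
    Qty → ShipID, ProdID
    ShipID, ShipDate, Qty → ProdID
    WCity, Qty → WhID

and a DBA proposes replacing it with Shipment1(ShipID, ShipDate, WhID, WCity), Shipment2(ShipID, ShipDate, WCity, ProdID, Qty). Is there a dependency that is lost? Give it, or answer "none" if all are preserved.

WCity, Qty → WhID

Check WCity, Qty → WhID: no single fragment contains all of {WhID, WCity, Qty}, and the restricted closure of {WCity, Qty} across the fragments never reaches {WhID}.
WhID → ShipDate is preserved.
ProdID → WCity is preserved.
Qty → ShipID, ProdID is preserved.
ShipID, ShipDate, Qty → ProdID is preserved.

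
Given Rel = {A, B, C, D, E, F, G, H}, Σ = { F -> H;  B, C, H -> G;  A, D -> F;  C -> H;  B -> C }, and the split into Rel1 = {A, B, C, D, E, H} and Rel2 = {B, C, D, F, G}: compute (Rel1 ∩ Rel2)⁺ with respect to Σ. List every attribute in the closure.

Rel1 ∩ Rel2 = {B, C, D}.
C → H applies, adding H
B, C, H → G applies, adding G
Closure: {B, C, D, G, H}.

B, C, D, G, H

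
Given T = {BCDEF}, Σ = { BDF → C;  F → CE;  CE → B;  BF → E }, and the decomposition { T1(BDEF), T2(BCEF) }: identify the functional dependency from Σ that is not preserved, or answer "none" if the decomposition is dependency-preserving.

BDF → C: restricted closure across fragments reaches C.
F → CE lies within T2.
CE → B lies within T2.
BF → E lies within T1.
Every dependency is enforceable on the fragments, so the decomposition is dependency-preserving.

none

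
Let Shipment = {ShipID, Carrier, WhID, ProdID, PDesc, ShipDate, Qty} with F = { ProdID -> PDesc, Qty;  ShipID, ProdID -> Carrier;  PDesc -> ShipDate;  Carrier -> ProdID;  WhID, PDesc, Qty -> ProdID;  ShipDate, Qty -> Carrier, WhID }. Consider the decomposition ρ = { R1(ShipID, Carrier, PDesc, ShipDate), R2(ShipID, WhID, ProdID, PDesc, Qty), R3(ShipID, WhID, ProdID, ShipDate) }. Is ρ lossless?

Chase test. Columns are ShipID, Carrier, WhID, ProdID, PDesc, ShipDate, Qty; row i has aⱼ where attribute j ∈ Ri, else bᵢⱼ.
Initial tableau (one row per fragment):
  row 1: a1 a2 b13 b14 a5 a6 b17
  row 2: a1 b22 a3 a4 a5 b26 a7
  row 3: a1 b32 a3 a4 b35 a6 b37
Rows 2 and 3 agree on ProdID; apply ProdID→PDesc, Qty and equate their PDesc, Qty entries.
Rows 2 and 3 agree on ShipID, ProdID; apply ShipID, ProdID→Carrier and equate their Carrier entries.
Rows 1 and 2 agree on PDesc; apply PDesc→ShipDate and equate their ShipDate entries.
No row becomes fully distinguished — the join is lossy.

No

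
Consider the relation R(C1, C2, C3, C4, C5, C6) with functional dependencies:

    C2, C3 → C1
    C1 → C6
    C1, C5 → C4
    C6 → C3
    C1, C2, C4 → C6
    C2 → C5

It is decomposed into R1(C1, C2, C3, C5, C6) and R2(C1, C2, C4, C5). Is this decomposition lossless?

Common attributes: R1 ∩ R2 = {C1, C2, C5}.
Closure of {C1, C2, C5}: C1 → C6 applies, adding C6; C1, C5 → C4 applies, adding C4; C6 → C3 applies, adding C3. So (C1, C2, C5)⁺ = {C1, C2, C3, C4, C5, C6}.
This closure contains every attribute of R1, so R1 ∩ R2 → R1. The join is lossless.

Yes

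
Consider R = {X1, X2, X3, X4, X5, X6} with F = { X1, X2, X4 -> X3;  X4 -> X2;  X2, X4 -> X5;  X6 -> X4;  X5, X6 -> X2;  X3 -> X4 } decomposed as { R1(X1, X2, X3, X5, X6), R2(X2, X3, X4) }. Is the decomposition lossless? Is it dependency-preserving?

lossless but not dependency-preserving

Lossless test: (X2, X3)⁺ = {X2, X3, X4, X5}, which contains all of one fragment — lossless.
Dependency preservation: the restricted closure of {X1, X2, X4} across the fragments never reaches {X3}, so X1, X2, X4 → X3 cannot be enforced without a join — not preserved.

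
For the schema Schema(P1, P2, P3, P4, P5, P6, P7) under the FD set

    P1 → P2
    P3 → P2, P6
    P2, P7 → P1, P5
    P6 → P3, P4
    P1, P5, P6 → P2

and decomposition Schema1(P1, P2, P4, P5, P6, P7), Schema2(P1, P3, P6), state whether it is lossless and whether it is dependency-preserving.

Lossless test: (P1, P6)⁺ = {P1, P2, P3, P4, P6}, which contains all of one fragment — lossless.
Dependency preservation: P3 → P2, P6; P6 → P3, P4 are not contained in any single fragment, but the restricted closure of each left-hand side across the fragments still reaches the right-hand side; the remaining FDs each lie inside some fragment. All dependencies are preserved.

lossless and dependency-preserving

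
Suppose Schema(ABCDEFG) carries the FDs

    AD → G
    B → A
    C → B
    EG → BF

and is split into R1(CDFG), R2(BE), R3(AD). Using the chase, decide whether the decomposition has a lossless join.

Chase test. Columns are ABCDEFG; row i has aⱼ where attribute j ∈ Ri, else bᵢⱼ.
Initial tableau (one row per fragment):
  row 1: b11 b12 a3 a4 b15 a6 a7
  row 2: b21 a2 b23 b24 a5 b26 b27
  row 3: a1 b32 b33 a4 b35 b36 b37
No row becomes fully distinguished — the join is lossy.

No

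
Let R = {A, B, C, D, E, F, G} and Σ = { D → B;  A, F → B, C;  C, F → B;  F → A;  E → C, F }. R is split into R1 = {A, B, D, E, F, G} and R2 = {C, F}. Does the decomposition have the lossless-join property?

Common attributes: R1 ∩ R2 = {F}.
Closure of {F}: F → A applies, adding A; A, F → B, C applies, adding B, C. So (F)⁺ = {A, B, C, F}.
This closure contains every attribute of R2, so R1 ∩ R2 → R2. The join is lossless.

Yes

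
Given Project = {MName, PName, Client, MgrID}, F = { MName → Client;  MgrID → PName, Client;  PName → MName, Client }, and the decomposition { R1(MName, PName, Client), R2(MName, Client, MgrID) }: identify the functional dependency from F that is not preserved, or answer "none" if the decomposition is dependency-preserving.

MgrID → PName, Client

Check MgrID → PName, Client: no single fragment contains all of {PName, Client, MgrID}, and the restricted closure of {MgrID} across the fragments never reaches {PName, Client}.
MName → Client is preserved.
PName → MName, Client is preserved.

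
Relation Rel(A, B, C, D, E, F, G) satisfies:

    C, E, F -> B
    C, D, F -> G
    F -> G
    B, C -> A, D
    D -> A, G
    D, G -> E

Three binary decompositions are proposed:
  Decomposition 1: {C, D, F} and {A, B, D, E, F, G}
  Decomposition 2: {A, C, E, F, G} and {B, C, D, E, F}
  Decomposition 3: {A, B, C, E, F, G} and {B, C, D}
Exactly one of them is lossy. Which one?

Decomposition 1: common = {D, F}, closure = {A, D, E, F, G} → lossy.
Decomposition 2: common = {C, E, F}, closure = {A, B, C, D, E, F, G} → lossless.
Decomposition 3: common = {B, C}, closure = {A, B, C, D, E, G} → lossless.

Decomposition 1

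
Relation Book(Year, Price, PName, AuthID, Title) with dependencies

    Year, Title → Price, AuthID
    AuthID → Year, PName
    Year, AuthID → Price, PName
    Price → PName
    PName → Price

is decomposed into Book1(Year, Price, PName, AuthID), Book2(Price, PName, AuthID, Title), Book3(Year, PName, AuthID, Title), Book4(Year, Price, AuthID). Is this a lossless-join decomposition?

Chase test. Columns are Year, Price, PName, AuthID, Title; row i has aⱼ where attribute j ∈ Booki, else bᵢⱼ.
Initial tableau (one row per fragment):
  row 1: a1 a2 a3 a4 b15
  row 2: b21 a2 a3 a4 a5
  row 3: a1 b32 a3 a4 a5
  row 4: a1 a2 b43 a4 b45
Rows 1 and 2 agree on AuthID; apply AuthID→Year, PName and equate their Year, PName entries.
Rows 1 and 4 agree on AuthID; apply AuthID→Year, PName and equate their Year, PName entries.
Rows 1 and 3 agree on Year, AuthID; apply Year, AuthID→Price, PName and equate their Price, PName entries.
Row 2 is now all distinguished symbols — the join is lossless.

Yes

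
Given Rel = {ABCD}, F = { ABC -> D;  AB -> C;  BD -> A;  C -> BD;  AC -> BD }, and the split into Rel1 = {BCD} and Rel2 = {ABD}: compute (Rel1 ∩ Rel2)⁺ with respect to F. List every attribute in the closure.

ABCD

Rel1 ∩ Rel2 = {BD}.
BD → A applies, adding A
AB → C applies, adding C
Closure: {ABCD}.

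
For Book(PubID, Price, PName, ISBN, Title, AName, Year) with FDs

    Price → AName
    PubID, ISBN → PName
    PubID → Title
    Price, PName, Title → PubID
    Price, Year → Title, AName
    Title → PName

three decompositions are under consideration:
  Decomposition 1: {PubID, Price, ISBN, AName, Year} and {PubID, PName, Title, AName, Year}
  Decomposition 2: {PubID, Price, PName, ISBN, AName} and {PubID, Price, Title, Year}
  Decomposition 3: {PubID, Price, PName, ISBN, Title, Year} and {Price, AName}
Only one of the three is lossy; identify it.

Decomposition 2

Decomposition 1: common = {PubID, AName, Year}, closure = {PubID, PName, Title, AName, Year} → lossless.
Decomposition 2: common = {PubID, Price}, closure = {PubID, Price, PName, Title, AName} → lossy.
Decomposition 3: common = {Price}, closure = {Price, AName} → lossless.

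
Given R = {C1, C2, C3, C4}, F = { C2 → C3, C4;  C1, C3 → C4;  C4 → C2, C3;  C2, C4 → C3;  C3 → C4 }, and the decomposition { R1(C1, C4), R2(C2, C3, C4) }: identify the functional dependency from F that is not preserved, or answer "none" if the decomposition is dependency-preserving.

C2 → C3, C4 lies within R2.
C1, C3 → C4: restricted closure across fragments reaches C4.
C4 → C2, C3 lies within R2.
C2, C4 → C3 lies within R2.
C3 → C4 lies within R2.
Every dependency is enforceable on the fragments, so the decomposition is dependency-preserving.

none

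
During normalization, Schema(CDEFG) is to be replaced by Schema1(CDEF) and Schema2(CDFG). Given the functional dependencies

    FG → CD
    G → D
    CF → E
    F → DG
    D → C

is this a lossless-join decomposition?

Common attributes: Schema1 ∩ Schema2 = {CDF}.
Closure of {CDF}: CF → E applies, adding E; F → DG applies, adding G. So (CDF)⁺ = {CDEFG}.
This closure contains every attribute of Schema1, so Schema1 ∩ Schema2 → Schema1. The join is lossless.

Yes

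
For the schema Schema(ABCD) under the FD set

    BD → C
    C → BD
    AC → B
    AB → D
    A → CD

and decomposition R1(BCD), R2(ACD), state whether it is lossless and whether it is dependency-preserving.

lossless and dependency-preserving

Lossless test: (CD)⁺ = {BCD}, which contains all of one fragment — lossless.
Dependency preservation: AC → B; AB → D are not contained in any single fragment, but the restricted closure of each left-hand side across the fragments still reaches the right-hand side; the remaining FDs each lie inside some fragment. All dependencies are preserved.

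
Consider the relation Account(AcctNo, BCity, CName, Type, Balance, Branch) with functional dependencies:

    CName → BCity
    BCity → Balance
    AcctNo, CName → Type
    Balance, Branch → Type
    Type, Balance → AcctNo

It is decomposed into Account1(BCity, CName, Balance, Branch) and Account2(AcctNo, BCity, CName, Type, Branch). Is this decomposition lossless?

Yes

Common attributes: Account1 ∩ Account2 = {BCity, CName, Branch}.
Closure of {BCity, CName, Branch}: BCity → Balance applies, adding Balance; Balance, Branch → Type applies, adding Type; Type, Balance → AcctNo applies, adding AcctNo. So (BCity, CName, Branch)⁺ = {AcctNo, BCity, CName, Type, Balance, Branch}.
This closure contains every attribute of Account1, so Account1 ∩ Account2 → Account1. The join is lossless.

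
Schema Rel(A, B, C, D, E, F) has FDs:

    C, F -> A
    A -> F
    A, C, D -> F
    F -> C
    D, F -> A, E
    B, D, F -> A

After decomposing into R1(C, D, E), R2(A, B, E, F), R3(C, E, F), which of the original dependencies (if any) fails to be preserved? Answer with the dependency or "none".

Check D, F → A, E: no single fragment contains all of {A, D, E, F}, and the restricted closure of {D, F} across the fragments never reaches {A, E}.
C, F → A is preserved.
A → F is preserved.
A, C, D → F is preserved.
F → C is preserved.
B, D, F → A is preserved.

D, F -> A, E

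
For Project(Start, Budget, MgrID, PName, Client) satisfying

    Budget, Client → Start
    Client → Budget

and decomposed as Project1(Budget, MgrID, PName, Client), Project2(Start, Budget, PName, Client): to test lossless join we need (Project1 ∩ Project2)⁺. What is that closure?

Project1 ∩ Project2 = {Budget, PName, Client}.
Budget, Client → Start applies, adding Start
Closure: {Start, Budget, PName, Client}.

Start, Budget, PName, Client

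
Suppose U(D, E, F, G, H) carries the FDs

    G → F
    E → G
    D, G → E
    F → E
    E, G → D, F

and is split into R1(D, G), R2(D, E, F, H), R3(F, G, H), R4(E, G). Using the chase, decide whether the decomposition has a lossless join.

Chase test. Columns are D, E, F, G, H; row i has aⱼ where attribute j ∈ Ri, else bᵢⱼ.
Initial tableau (one row per fragment):
  row 1: a1 b12 b13 a4 b15
  row 2: a1 a2 a3 b24 a5
  row 3: b31 b32 a3 a4 a5
  row 4: b41 a2 b43 a4 b45
Rows 1 and 3 agree on G; apply G→F and equate their F entries.
Rows 1 and 4 agree on G; apply G→F and equate their F entries.
Rows 2 and 4 agree on E; apply E→G and equate their G entries.
Rows 1 and 2 agree on D, G; apply D, G→E and equate their E entries.
Rows 1 and 3 agree on F; apply F→E and equate their E entries.
Rows 1 and 3 agree on E, G; apply E, G→D, F and equate their D, F entries.
Rows 1 and 4 agree on E, G; apply E, G→D, F and equate their D, F entries.
Row 2 is now all distinguished symbols — the join is lossless.

Yes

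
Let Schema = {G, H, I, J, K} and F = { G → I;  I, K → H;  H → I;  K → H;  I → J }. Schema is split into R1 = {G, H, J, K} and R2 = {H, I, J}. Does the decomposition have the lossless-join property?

Yes

Common attributes: R1 ∩ R2 = {H, J}.
Closure of {H, J}: H → I applies, adding I. So (H, J)⁺ = {H, I, J}.
This closure contains every attribute of R2, so R1 ∩ R2 → R2. The join is lossless.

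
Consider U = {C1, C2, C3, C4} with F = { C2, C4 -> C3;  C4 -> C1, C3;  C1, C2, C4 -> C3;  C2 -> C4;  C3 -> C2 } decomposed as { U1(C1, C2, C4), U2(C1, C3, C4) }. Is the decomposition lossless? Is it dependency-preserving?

Lossless test: (C1, C4)⁺ = {C1, C2, C3, C4}, which contains all of one fragment — lossless.
Dependency preservation: C2, C4 → C3; C1, C2, C4 → C3; C3 → C2 are not contained in any single fragment, but the restricted closure of each left-hand side across the fragments still reaches the right-hand side; the remaining FDs each lie inside some fragment. All dependencies are preserved.

lossless and dependency-preserving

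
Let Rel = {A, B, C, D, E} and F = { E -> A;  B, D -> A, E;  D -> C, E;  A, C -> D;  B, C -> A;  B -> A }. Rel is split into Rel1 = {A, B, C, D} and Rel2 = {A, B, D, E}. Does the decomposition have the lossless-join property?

Yes

Common attributes: Rel1 ∩ Rel2 = {A, B, D}.
Closure of {A, B, D}: B, D → A, E applies, adding E; D → C, E applies, adding C. So (A, B, D)⁺ = {A, B, C, D, E}.
This closure contains every attribute of Rel1, so Rel1 ∩ Rel2 → Rel1. The join is lossless.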